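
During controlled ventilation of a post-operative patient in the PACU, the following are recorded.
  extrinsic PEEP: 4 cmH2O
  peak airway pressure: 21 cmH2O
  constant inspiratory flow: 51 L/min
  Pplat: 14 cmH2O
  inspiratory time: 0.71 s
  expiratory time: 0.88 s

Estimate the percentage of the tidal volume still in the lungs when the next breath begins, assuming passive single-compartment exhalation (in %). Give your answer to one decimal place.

17.0

Flow: 51 L/min ÷ 60 = 0.85 L/s.
Vt = flow × Ti = 0.85 L/s × 0.71 s × 1000 mL/L = 603.5 mL.
R = (PIP − Pplat)/V̇ = (21 − 14) / 0.85 = 7.0/0.85 = 8.235 cmH2O·s/L.
C = Vt/(Pplat − PEEP) = 603.5 / (14 − 4) = 603.5/10.0 = 60.35 mL/cmH2O.
τ = R × C = 8.235 × 0.06035 L/cmH2O = 0.497 s.
Fraction remaining at end-expiration = e^(−Te/τ) = e^(−0.88/0.497) = 0.1702 → 17.02%.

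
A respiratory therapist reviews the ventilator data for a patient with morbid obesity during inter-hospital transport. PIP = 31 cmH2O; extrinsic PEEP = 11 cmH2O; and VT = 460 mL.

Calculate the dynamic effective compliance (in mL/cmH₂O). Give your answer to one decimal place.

Dynamic compliance = Vt / (PIP − PEEP) = 460 / (31 − 11) = 460 / 20.0 = 23.0 mL/cmH2O.

23.0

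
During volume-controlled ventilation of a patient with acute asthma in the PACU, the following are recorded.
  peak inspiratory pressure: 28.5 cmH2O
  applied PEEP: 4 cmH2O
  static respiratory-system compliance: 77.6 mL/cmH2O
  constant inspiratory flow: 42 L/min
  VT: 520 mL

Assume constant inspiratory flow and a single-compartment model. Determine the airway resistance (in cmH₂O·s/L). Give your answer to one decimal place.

Flow: 42 L/min ÷ 60 = 0.7 L/s.
Equation of motion (constant flow): PIP = Vt/C + R·V̇ + PEEP.
R·V̇ = PIP − Vt/C − PEEP = 28.5 − 520/77.6 − 4 = 28.5 − 6.701 − 4 = 17.799 cmH2O.
R = 17.799 / 0.7 = 25.427 cmH2O·s/L.

25.4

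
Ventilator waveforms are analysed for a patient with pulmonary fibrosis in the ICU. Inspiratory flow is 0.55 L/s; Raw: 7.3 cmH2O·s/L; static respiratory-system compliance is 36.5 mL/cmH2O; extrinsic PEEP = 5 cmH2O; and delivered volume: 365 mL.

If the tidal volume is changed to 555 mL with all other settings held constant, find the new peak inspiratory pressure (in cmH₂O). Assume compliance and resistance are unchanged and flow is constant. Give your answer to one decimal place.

PIP = Vt/C + R·V̇ + PEEP (constant-flow equation of motion).
Only the elastic term changes: ΔPIP = ΔVt / C = (555 − 365) / 36.5 = 5.205 cmH2O.
Original PIP = 365/36.5 + 7.3×0.55 + 5 = 19.015 cmH2O; new PIP = 19.015 + (5.205) = 24.22 cmH2O.

24.2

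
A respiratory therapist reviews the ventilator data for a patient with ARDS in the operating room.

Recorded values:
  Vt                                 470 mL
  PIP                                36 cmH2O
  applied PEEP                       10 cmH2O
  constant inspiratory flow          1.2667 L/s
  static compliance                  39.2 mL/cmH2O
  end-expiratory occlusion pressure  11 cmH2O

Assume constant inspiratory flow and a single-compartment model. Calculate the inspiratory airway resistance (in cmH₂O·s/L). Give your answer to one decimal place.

10.3

Total PEEP = 11 cmH2O (set 10 + intrinsic 1); this is the baseline alveolar pressure.
Equation of motion (constant flow): PIP = Vt/C + R·V̇ + PEEP.
R·V̇ = PIP − Vt/C − PEEP = 36 − 470/39.2 − 11 = 36 − 11.99 − 11 = 13.01 cmH2O.
R = 13.01 / 1.2667 = 10.271 cmH2O·s/L.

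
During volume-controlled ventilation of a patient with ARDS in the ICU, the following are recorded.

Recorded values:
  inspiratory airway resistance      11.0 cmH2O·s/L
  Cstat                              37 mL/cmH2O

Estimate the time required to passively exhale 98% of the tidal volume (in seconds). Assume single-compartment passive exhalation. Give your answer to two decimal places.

1.59

τ = R × C = 11.0 × 37 mL/cmH2O = 11.0 × 0.037 L/cmH2O = 0.407 s.
Exhaled fraction f = 1 − e^(−t/τ) → t = −τ·ln(1 − f) = −0.407·ln(0.02) = 1.592 s.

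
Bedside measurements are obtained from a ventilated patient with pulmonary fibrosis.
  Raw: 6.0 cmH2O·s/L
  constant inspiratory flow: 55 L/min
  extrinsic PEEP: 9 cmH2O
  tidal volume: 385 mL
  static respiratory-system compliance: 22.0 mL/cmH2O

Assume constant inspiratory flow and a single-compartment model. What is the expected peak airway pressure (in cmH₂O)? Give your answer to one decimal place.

32.0

Flow: 55 L/min ÷ 60 = 0.9167 L/s.
Equation of motion (constant flow): PIP = Vt/C + R·V̇ + PEEP.
PIP = 385/22.0 + 6.0×0.9167 + 9 = 17.5 + 5.5 + 9 = 32.0 cmH2O.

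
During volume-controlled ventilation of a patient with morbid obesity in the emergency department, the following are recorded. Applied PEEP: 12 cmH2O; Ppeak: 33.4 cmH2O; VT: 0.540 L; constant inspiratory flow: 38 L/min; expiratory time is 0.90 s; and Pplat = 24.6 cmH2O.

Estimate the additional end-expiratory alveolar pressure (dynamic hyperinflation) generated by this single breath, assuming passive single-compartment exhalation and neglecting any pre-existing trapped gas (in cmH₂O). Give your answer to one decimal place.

2.8

Flow: 38 L/min ÷ 60 = 0.6333 L/s.
R = (PIP − Pplat)/V̇ = (33.4 − 24.6) / 0.6333 = 8.8/0.6333 = 13.895 cmH2O·s/L.
C = Vt/(Pplat − PEEP) = 540.0 / (24.6 − 12) = 540.0/12.6 = 42.857 mL/cmH2O.
τ = R × C = 13.895 × 0.04286 L/cmH2O = 0.5955 s.
Fraction remaining = e^(−Te/τ) = e^(−0.90/0.5955) = 0.2206; trapped volume = 540.0 × 0.2206 = 119.12 mL.
Additional alveolar pressure from trapping ≈ V_trapped / C = 119.12 / 42.857 = 2.779 cmH2O.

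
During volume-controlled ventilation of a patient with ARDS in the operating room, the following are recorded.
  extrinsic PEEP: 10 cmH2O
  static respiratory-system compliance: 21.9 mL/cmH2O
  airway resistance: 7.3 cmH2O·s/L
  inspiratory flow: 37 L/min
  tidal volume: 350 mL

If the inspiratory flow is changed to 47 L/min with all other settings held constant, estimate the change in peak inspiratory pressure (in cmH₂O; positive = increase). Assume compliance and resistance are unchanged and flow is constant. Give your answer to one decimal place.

1.2

Flow: 37 L/min ÷ 60 = 0.6167 L/s.
New flow: 47 L/min ÷ 60 = 0.7833 L/s.
PIP = Vt/C + R·V̇ + PEEP (constant-flow equation of motion).
Only the resistive term changes: ΔPIP = R × ΔV̇ = 7.3 × (0.7833 − 0.6167) = 7.3 × 0.1666 = 1.216 cmH2O.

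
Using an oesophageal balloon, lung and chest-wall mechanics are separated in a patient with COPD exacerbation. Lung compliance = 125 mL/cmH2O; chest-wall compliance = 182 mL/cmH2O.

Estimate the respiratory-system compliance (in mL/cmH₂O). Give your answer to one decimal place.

Lung and chest wall are elastances in series: 1/Crs = 1/CL + 1/Ccw.
1/Crs = 1/125 + 1/182 = 0.01349.
Crs = 74.129 mL/cmH2O.

74.1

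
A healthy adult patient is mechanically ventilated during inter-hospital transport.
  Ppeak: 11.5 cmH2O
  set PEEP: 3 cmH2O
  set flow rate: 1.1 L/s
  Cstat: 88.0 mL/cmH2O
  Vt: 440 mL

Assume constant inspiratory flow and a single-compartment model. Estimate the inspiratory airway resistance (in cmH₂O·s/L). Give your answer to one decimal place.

Equation of motion (constant flow): PIP = Vt/C + R·V̇ + PEEP.
R·V̇ = PIP − Vt/C − PEEP = 11.5 − 440/88.0 − 3 = 11.5 − 5.0 − 3 = 3.5 cmH2O.
R = 3.5 / 1.1 = 3.182 cmH2O·s/L.

3.2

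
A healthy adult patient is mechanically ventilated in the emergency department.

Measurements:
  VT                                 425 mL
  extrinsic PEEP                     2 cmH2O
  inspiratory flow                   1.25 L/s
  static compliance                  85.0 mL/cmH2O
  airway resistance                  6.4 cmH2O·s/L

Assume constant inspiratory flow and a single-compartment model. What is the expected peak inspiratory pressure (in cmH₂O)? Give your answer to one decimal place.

Equation of motion (constant flow): PIP = Vt/C + R·V̇ + PEEP.
PIP = 425/85.0 + 6.4×1.25 + 2 = 5.0 + 8.0 + 2 = 15.0 cmH2O.

15.0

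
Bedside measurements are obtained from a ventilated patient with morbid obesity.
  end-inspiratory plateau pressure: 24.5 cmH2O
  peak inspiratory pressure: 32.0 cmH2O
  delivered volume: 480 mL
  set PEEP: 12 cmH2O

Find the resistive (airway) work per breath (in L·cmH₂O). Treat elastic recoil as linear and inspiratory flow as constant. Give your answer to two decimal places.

With constant inspiratory flow the resistive pressure is constant at PIP − Pplat = 32.0 − 24.5 = 7.5 cmH2O, so resistive work = 7.5 × 0.480 = 3.6 L·cmH2O.

3.60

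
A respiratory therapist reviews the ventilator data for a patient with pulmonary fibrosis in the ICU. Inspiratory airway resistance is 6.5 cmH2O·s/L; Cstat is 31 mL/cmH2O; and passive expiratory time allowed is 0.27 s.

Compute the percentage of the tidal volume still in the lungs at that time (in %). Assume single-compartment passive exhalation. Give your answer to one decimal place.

τ = R × C = 6.5 × 31 mL/cmH2O = 6.5 × 0.031 L/cmH2O = 0.2015 s.
Passive exhalation: V(t)/V₀ = e^(−t/τ) = e^(−0.27/0.2015) = 0.2619.
Fraction remaining = 0.2619 → 26.19%.

26.2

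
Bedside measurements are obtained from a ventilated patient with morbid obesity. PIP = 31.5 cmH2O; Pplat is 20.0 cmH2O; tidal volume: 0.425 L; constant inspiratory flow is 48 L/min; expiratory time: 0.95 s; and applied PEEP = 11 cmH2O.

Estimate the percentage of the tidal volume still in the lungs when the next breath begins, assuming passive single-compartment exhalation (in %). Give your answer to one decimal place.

Flow: 48 L/min ÷ 60 = 0.8 L/s.
R = (PIP − Pplat)/V̇ = (31.5 − 20.0) / 0.8 = 11.5/0.8 = 14.375 cmH2O·s/L.
C = Vt/(Pplat − PEEP) = 425.0 / (20.0 − 11) = 425.0/9.0 = 47.222 mL/cmH2O.
τ = R × C = 14.375 × 0.04722 L/cmH2O = 0.6788 s.
Fraction remaining at end-expiration = e^(−Te/τ) = e^(−0.95/0.6788) = 0.2467 → 24.67%.

24.7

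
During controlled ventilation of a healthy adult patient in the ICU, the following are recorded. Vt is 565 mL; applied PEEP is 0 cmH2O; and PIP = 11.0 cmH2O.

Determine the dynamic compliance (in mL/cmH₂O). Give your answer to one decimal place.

Dynamic compliance = Vt / (PIP − PEEP) = 565 / (11.0 − 0) = 565 / 11.0 = 51.364 mL/cmH2O.

51.4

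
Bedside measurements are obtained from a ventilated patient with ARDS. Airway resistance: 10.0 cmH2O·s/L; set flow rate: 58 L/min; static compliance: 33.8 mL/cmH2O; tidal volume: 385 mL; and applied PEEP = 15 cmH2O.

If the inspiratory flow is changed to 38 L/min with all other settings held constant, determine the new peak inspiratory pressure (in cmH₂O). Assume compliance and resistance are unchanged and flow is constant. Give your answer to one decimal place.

Flow: 58 L/min ÷ 60 = 0.9667 L/s.
New flow: 38 L/min ÷ 60 = 0.6333 L/s.
PIP = Vt/C + R·V̇ + PEEP (constant-flow equation of motion).
Only the resistive term changes: ΔPIP = R × ΔV̇ = 10.0 × (0.6333 − 0.9667) = 10.0 × -0.3334 = -3.334 cmH2O.
Original PIP = 385/33.8 + 10.0×0.9667 + 15 = 36.058 cmH2O; new PIP = 36.058 + (-3.334) = 32.724 cmH2O.

32.7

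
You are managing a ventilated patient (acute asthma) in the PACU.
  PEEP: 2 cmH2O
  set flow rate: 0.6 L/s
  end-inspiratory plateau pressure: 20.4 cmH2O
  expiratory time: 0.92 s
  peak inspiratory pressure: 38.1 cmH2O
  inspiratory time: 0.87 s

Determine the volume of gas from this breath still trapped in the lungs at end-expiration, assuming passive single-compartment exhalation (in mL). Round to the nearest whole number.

174

Vt = flow × Ti = 0.6 L/s × 0.87 s × 1000 mL/L = 522.0 mL.
R = (PIP − Pplat)/V̇ = (38.1 − 20.4) / 0.6 = 17.7/0.6 = 29.5 cmH2O·s/L.
C = Vt/(Pplat − PEEP) = 522.0 / (20.4 − 2) = 522.0/18.4 = 28.37 mL/cmH2O.
τ = R × C = 29.5 × 0.02837 L/cmH2O = 0.8369 s.
Fraction remaining = e^(−Te/τ) = e^(−0.92/0.8369) = 0.3331.
Trapped volume = 522.0 × 0.3331 = 173.88 mL.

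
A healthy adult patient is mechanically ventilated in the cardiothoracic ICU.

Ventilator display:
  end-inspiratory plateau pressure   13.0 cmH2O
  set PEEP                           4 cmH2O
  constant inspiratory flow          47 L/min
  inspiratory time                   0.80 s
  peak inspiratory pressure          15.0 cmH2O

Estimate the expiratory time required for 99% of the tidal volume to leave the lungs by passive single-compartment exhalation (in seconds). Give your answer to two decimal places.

Flow: 47 L/min ÷ 60 = 0.7833 L/s.
Vt = flow × Ti = 0.7833 L/s × 0.80 s × 1000 mL/L = 626.64 mL.
R = (PIP − Pplat)/V̇ = (15.0 − 13.0) / 0.7833 = 2.0/0.7833 = 2.553 cmH2O·s/L.
C = Vt/(Pplat − PEEP) = 626.64 / (13.0 − 4) = 626.64/9.0 = 69.627 mL/cmH2O.
τ = R × C = 2.553 × 0.06963 L/cmH2O = 0.1778 s.
t = −τ·ln(1 − 0.99) = −0.1778·ln(0.01) = 0.8188 s.

0.82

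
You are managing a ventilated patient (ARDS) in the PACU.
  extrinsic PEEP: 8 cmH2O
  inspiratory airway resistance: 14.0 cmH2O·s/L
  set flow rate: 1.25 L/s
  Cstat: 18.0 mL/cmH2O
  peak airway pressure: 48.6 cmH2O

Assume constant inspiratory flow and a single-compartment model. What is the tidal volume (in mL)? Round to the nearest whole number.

Equation of motion (constant flow): PIP = Vt/C + R·V̇ + PEEP.
Vt/C = PIP − R·V̇ − PEEP = 48.6 − 17.5 − 8 = 23.1 cmH2O.
Vt = C × 23.1 = 18.0 × 23.1 = 415.8 mL.

416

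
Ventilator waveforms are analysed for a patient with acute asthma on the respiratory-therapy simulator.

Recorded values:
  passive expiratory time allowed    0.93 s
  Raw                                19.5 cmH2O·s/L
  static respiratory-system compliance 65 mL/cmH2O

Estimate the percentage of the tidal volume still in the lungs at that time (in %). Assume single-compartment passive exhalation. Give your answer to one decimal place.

τ = R × C = 19.5 × 65 mL/cmH2O = 19.5 × 0.065 L/cmH2O = 1.268 s.
Passive exhalation: V(t)/V₀ = e^(−t/τ) = e^(−0.93/1.268) = 0.4803.
Fraction remaining = 0.4803 → 48.03%.

48.0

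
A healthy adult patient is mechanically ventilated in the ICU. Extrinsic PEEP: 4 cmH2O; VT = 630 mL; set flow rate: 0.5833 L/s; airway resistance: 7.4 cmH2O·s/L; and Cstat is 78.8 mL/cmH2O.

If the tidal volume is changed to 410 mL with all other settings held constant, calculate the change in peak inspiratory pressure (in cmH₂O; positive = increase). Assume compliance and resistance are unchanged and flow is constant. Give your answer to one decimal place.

-2.8

PIP = Vt/C + R·V̇ + PEEP (constant-flow equation of motion).
Only the elastic term changes: ΔPIP = ΔVt / C = (410 − 630) / 78.8 = -2.792 cmH2O.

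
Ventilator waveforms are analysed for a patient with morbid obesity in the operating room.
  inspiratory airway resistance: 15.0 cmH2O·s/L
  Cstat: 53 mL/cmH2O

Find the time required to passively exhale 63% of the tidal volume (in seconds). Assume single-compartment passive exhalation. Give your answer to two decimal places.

τ = R × C = 15.0 × 53 mL/cmH2O = 15.0 × 0.053 L/cmH2O = 0.795 s.
Exhaled fraction f = 1 − e^(−t/τ) → t = −τ·ln(1 − f) = −0.795·ln(0.37) = 0.7904 s.

0.79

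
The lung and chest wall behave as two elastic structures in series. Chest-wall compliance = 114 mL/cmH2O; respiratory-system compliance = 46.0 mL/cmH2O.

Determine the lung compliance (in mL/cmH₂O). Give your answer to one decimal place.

1/CL = 1/Crs − 1/Ccw.
1/CL = 1/46.0 − 1/114 = 0.01297.
CL = 77.101 mL/cmH2O.

77.1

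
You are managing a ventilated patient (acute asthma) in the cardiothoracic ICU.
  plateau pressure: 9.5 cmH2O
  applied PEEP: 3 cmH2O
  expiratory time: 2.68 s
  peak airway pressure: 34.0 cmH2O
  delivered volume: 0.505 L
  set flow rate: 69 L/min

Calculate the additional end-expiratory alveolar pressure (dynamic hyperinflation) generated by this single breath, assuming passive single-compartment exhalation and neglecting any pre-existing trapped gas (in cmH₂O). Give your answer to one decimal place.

Flow: 69 L/min ÷ 60 = 1.15 L/s.
R = (PIP − Pplat)/V̇ = (34.0 − 9.5) / 1.15 = 24.5/1.15 = 21.304 cmH2O·s/L.
C = Vt/(Pplat − PEEP) = 505.0 / (9.5 − 3) = 505.0/6.5 = 77.692 mL/cmH2O.
τ = R × C = 21.304 × 0.07769 L/cmH2O = 1.655 s.
Fraction remaining = e^(−Te/τ) = e^(−2.68/1.655) = 0.198; trapped volume = 505.0 × 0.198 = 99.99 mL.
Additional alveolar pressure from trapping ≈ V_trapped / C = 99.99 / 77.692 = 1.287 cmH2O.

1.3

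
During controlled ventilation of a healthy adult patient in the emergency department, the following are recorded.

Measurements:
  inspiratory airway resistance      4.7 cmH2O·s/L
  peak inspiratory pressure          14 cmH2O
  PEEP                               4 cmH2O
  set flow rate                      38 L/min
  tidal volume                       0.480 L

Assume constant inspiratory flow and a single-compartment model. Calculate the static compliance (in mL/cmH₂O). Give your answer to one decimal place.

Flow: 38 L/min ÷ 60 = 0.6333 L/s.
Equation of motion (constant flow): PIP = Vt/C + R·V̇ + PEEP.
Vt/C = PIP − R·V̇ − PEEP = 14 − 4.7×0.6333 − 4 = 14 − 2.977 − 4 = 7.023 cmH2O.
C = Vt / 7.023 = 480 / 7.023 = 68.347 mL/cmH2O.

68.3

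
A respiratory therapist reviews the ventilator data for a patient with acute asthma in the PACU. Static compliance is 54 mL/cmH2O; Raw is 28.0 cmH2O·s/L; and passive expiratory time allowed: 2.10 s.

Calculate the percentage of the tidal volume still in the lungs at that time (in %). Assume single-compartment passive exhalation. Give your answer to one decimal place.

24.9

τ = R × C = 28.0 × 54 mL/cmH2O = 28.0 × 0.054 L/cmH2O = 1.512 s.
Passive exhalation: V(t)/V₀ = e^(−t/τ) = e^(−2.10/1.512) = 0.2494.
Fraction remaining = 0.2494 → 24.94%.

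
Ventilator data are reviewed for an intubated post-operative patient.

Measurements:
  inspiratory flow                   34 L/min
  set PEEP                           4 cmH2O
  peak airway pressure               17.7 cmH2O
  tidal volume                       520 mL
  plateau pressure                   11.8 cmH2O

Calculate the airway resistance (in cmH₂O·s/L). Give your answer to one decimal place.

Flow: 34 L/min ÷ 60 = 0.5667 L/s.
Raw = (PIP − Pplat) / flow = (17.7 − 11.8) / 0.5667 = 5.9 / 0.5667 = 10.411 cmH2O·s/L.

10.4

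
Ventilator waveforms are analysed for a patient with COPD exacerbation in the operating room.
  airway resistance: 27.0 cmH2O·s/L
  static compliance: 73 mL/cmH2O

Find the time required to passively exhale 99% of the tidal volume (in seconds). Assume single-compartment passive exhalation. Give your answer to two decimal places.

τ = R × C = 27.0 × 73 mL/cmH2O = 27.0 × 0.073 L/cmH2O = 1.971 s.
Exhaled fraction f = 1 − e^(−t/τ) → t = −τ·ln(1 − f) = −1.971·ln(0.01) = 9.077 s.

9.08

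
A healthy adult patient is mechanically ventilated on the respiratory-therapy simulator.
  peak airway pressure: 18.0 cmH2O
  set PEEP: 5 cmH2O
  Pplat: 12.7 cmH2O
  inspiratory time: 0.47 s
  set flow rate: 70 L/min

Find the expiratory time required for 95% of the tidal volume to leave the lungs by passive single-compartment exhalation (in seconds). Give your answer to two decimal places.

0.97

Flow: 70 L/min ÷ 60 = 1.1667 L/s.
Vt = flow × Ti = 1.1667 L/s × 0.47 s × 1000 mL/L = 548.35 mL.
R = (PIP − Pplat)/V̇ = (18.0 − 12.7) / 1.1667 = 5.3/1.1667 = 4.543 cmH2O·s/L.
C = Vt/(Pplat − PEEP) = 548.35 / (12.7 − 5) = 548.35/7.7 = 71.214 mL/cmH2O.
τ = R × C = 4.543 × 0.07121 L/cmH2O = 0.3235 s.
t = −τ·ln(1 − 0.95) = −0.3235·ln(0.05) = 0.9691 s.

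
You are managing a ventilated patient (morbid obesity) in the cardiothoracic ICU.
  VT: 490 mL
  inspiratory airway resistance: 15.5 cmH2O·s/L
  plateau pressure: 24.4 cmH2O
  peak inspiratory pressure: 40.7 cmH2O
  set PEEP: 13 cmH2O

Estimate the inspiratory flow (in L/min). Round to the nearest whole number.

flow = (PIP − Pplat) / Raw = (40.7 − 24.4) / 15.5 = 1.052 L/s × 60 = 63.12 L/min.

63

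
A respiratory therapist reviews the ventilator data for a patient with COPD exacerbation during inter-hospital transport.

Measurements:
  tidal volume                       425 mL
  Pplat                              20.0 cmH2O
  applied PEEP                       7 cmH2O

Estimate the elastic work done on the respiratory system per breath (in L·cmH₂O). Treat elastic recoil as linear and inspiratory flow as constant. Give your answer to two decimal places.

Elastic work ≈ ½ × (Pplat − PEEP) × Vt = 0.5 × (20.0 − 7) × 0.425 L = 0.5 × 13.0 × 0.425 = 2.763 L·cmH2O.

2.76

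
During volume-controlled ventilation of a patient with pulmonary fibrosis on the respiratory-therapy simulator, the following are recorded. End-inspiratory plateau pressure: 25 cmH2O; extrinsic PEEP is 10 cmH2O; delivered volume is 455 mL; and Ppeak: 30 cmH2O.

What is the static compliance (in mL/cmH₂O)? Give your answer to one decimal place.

Cstat = Vt / (Pplat − PEEP) = 455 / (25 − 10) = 455 / 15.0 = 30.333 mL/cmH2O.

30.3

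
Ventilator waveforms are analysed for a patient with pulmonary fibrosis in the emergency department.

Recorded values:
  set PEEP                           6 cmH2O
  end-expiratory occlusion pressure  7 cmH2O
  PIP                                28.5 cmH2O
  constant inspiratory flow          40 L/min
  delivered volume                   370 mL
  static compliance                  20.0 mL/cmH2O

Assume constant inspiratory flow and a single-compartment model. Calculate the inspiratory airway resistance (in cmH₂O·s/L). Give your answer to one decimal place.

Flow: 40 L/min ÷ 60 = 0.6667 L/s.
Total PEEP = 7 cmH2O (set 6 + intrinsic 1); this is the baseline alveolar pressure.
Equation of motion (constant flow): PIP = Vt/C + R·V̇ + PEEP.
R·V̇ = PIP − Vt/C − PEEP = 28.5 − 370/20.0 − 7 = 28.5 − 18.5 − 7 = 3.0 cmH2O.
R = 3.0 / 0.6667 = 4.5 cmH2O·s/L.

4.5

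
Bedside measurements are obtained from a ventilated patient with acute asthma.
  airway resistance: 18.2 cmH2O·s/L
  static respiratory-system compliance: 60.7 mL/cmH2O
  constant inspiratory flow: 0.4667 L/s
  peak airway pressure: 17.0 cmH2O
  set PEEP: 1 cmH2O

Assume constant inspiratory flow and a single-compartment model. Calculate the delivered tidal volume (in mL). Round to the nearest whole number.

Equation of motion (constant flow): PIP = Vt/C + R·V̇ + PEEP.
Vt/C = PIP − R·V̇ − PEEP = 17.0 − 8.494 − 1 = 7.506 cmH2O.
Vt = C × 7.506 = 60.7 × 7.506 = 455.61 mL.

456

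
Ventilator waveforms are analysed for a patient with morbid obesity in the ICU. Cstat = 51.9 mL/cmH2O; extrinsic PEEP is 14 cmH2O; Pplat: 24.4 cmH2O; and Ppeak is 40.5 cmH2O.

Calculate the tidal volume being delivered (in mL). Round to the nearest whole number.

Vt = Cstat × (Pplat − PEEP) = 51.9 × (24.4 − 14) = 51.9 × 10.4 = 539.76 mL.

540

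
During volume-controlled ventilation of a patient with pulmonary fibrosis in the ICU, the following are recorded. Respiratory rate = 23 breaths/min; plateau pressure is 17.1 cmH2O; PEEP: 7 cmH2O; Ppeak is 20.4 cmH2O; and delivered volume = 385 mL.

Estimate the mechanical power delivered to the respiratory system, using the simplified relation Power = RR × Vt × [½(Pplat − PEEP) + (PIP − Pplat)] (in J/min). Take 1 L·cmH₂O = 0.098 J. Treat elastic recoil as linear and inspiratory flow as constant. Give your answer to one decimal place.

Per-breath work = Vt × [½(Pplat−PEEP) + (PIP−Pplat)] = 0.385 × [0.5×10.1 + 3.3] = 0.385 × 8.35 = 3.215 L·cmH2O.
Power = 23 × 3.215 = 73.945 L·cmH2O/min.
× 0.098 J/(L·cmH2O) → 7.247 J/min.

7.2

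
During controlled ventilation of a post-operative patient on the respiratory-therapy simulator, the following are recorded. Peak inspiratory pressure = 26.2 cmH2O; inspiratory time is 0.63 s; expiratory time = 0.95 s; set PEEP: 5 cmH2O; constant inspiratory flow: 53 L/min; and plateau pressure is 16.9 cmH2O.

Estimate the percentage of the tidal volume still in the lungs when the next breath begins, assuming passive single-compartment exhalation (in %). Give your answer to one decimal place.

Flow: 53 L/min ÷ 60 = 0.8833 L/s.
Vt = flow × Ti = 0.8833 L/s × 0.63 s × 1000 mL/L = 556.48 mL.
R = (PIP − Pplat)/V̇ = (26.2 − 16.9) / 0.8833 = 9.3/0.8833 = 10.529 cmH2O·s/L.
C = Vt/(Pplat − PEEP) = 556.48 / (16.9 − 5) = 556.48/11.9 = 46.763 mL/cmH2O.
τ = R × C = 10.529 × 0.04676 L/cmH2O = 0.4923 s.
Fraction remaining at end-expiration = e^(−Te/τ) = e^(−0.95/0.4923) = 0.1452 → 14.52%.

14.5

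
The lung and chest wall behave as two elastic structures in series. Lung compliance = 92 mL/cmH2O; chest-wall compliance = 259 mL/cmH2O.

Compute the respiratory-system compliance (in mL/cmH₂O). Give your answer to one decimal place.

67.9

Lung and chest wall are elastances in series: 1/Crs = 1/CL + 1/Ccw.
1/Crs = 1/92 + 1/259 = 0.01473.
Crs = 67.889 mL/cmH2O.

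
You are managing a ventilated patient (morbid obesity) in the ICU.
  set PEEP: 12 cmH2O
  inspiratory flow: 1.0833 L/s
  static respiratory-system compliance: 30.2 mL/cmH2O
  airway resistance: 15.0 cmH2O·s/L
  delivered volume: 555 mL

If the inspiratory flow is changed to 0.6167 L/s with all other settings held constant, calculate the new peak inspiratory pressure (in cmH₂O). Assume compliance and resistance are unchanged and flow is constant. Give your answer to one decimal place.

39.6

PIP = Vt/C + R·V̇ + PEEP (constant-flow equation of motion).
Only the resistive term changes: ΔPIP = R × ΔV̇ = 15.0 × (0.6167 − 1.0833) = 15.0 × -0.4666 = -6.999 cmH2O.
Original PIP = 555/30.2 + 15.0×1.0833 + 12 = 46.627 cmH2O; new PIP = 46.627 + (-6.999) = 39.628 cmH2O.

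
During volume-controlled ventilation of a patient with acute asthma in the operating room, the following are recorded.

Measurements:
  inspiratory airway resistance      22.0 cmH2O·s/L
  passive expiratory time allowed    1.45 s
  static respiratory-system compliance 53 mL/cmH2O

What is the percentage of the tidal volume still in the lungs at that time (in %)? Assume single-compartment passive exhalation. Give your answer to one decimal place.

28.8

τ = R × C = 22.0 × 53 mL/cmH2O = 22.0 × 0.053 L/cmH2O = 1.166 s.
Passive exhalation: V(t)/V₀ = e^(−t/τ) = e^(−1.45/1.166) = 0.2884.
Fraction remaining = 0.2884 → 28.84%.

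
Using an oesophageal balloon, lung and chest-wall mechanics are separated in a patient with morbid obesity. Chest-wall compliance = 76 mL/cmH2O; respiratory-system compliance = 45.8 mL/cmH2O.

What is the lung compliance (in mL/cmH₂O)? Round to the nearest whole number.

1/CL = 1/Crs − 1/Ccw.
1/CL = 1/45.8 − 1/76 = 0.008676.
CL = 115.26 mL/cmH2O.

115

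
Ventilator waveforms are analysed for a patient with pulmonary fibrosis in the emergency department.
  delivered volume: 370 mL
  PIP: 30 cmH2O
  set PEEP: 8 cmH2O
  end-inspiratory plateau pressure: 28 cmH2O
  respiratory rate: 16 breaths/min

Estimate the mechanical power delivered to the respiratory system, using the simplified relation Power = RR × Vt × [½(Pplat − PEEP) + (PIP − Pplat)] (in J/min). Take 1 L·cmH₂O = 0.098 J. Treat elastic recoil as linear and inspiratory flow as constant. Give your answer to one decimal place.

7.0

Per-breath work = Vt × [½(Pplat−PEEP) + (PIP−Pplat)] = 0.370 × [0.5×20.0 + 2.0] = 0.370 × 12.0 = 4.44 L·cmH2O.
Power = 16 × 4.44 = 71.04 L·cmH2O/min.
× 0.098 J/(L·cmH2O) → 6.962 J/min.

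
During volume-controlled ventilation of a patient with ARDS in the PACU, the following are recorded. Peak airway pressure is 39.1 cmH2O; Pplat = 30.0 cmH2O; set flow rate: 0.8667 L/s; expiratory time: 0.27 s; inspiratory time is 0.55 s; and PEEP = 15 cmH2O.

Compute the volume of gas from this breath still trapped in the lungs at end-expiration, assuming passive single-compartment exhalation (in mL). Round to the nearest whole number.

212

Vt = flow × Ti = 0.8667 L/s × 0.55 s × 1000 mL/L = 476.69 mL.
R = (PIP − Pplat)/V̇ = (39.1 − 30.0) / 0.8667 = 9.1/0.8667 = 10.5 cmH2O·s/L.
C = Vt/(Pplat − PEEP) = 476.69 / (30.0 − 15) = 476.69/15.0 = 31.779 mL/cmH2O.
τ = R × C = 10.5 × 0.03178 L/cmH2O = 0.3337 s.
Fraction remaining = e^(−Te/τ) = e^(−0.27/0.3337) = 0.4453.
Trapped volume = 476.69 × 0.4453 = 212.27 mL.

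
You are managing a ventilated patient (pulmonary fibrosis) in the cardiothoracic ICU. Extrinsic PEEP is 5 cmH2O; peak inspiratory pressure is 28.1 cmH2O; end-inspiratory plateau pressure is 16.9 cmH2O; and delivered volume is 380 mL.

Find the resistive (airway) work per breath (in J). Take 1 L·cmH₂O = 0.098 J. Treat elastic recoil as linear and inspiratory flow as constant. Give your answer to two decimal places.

With constant inspiratory flow the resistive pressure is constant at PIP − Pplat = 28.1 − 16.9 = 11.2 cmH2O, so resistive work = 11.2 × 0.380 = 4.256 L·cmH2O.
× 0.098 J/(L·cmH2O) → 0.4171 J.

0.42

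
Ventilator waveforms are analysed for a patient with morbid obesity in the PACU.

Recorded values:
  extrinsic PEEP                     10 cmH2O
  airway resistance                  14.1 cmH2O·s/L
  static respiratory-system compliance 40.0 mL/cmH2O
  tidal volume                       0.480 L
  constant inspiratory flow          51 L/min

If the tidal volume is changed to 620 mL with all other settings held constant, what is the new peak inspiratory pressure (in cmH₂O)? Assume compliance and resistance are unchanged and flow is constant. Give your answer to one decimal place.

37.5

Flow: 51 L/min ÷ 60 = 0.85 L/s.
PIP = Vt/C + R·V̇ + PEEP (constant-flow equation of motion).
Only the elastic term changes: ΔPIP = ΔVt / C = (620 − 480) / 40.0 = 3.5 cmH2O.
Original PIP = 480/40.0 + 14.1×0.85 + 10 = 33.985 cmH2O; new PIP = 33.985 + (3.5) = 37.485 cmH2O.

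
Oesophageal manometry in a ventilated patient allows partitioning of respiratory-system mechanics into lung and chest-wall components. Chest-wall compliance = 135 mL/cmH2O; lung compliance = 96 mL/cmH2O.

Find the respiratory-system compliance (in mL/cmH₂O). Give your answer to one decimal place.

56.1

Lung and chest wall are elastances in series: 1/Crs = 1/CL + 1/Ccw.
1/Crs = 1/96 + 1/135 = 0.01782.
Crs = 56.117 mL/cmH2O.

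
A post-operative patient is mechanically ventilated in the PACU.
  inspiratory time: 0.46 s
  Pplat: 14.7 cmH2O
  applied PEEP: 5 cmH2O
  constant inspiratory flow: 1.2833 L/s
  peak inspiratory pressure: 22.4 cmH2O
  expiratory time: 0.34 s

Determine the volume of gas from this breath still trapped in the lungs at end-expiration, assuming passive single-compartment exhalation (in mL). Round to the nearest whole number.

233

Vt = flow × Ti = 1.2833 L/s × 0.46 s × 1000 mL/L = 590.32 mL.
R = (PIP − Pplat)/V̇ = (22.4 − 14.7) / 1.2833 = 7.7/1.2833 = 6.0 cmH2O·s/L.
C = Vt/(Pplat − PEEP) = 590.32 / (14.7 − 5) = 590.32/9.7 = 60.858 mL/cmH2O.
τ = R × C = 6.0 × 0.06086 L/cmH2O = 0.3652 s.
Fraction remaining = e^(−Te/τ) = e^(−0.34/0.3652) = 0.3942.
Trapped volume = 590.32 × 0.3942 = 232.7 mL.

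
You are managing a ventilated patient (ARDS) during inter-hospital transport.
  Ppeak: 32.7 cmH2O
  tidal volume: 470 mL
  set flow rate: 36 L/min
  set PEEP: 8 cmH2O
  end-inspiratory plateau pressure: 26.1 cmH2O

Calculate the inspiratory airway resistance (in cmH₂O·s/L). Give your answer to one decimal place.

11.0

Flow: 36 L/min ÷ 60 = 0.6 L/s.
Raw = (PIP − Pplat) / flow = (32.7 − 26.1) / 0.6 = 6.6 / 0.6 = 11.0 cmH2O·s/L.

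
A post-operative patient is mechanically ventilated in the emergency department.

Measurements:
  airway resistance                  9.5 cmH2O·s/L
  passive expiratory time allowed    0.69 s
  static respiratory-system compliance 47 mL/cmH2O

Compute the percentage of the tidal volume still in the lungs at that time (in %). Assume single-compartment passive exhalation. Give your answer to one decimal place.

21.3

τ = R × C = 9.5 × 47 mL/cmH2O = 9.5 × 0.047 L/cmH2O = 0.4465 s.
Passive exhalation: V(t)/V₀ = e^(−t/τ) = e^(−0.69/0.4465) = 0.2132.
Fraction remaining = 0.2132 → 21.32%.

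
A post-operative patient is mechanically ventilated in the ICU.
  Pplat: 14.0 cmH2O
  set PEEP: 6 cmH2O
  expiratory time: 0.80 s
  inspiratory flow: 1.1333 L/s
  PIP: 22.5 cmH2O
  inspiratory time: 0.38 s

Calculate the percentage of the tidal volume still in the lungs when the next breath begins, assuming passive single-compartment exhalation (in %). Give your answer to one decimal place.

13.8

Vt = flow × Ti = 1.1333 L/s × 0.38 s × 1000 mL/L = 430.65 mL.
R = (PIP − Pplat)/V̇ = (22.5 − 14.0) / 1.1333 = 8.5/1.1333 = 7.5 cmH2O·s/L.
C = Vt/(Pplat − PEEP) = 430.65 / (14.0 − 6) = 430.65/8.0 = 53.831 mL/cmH2O.
τ = R × C = 7.5 × 0.05383 L/cmH2O = 0.4037 s.
Fraction remaining at end-expiration = e^(−Te/τ) = e^(−0.80/0.4037) = 0.1378 → 13.78%.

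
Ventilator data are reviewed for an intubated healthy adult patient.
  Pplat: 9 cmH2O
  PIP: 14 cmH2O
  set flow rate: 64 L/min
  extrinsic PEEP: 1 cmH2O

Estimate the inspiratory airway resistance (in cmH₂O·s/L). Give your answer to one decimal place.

4.7

Flow: 64 L/min ÷ 60 = 1.0667 L/s.
Raw = (PIP − Pplat) / flow = (14 − 9) / 1.0667 = 5.0 / 1.0667 = 4.687 cmH2O·s/L.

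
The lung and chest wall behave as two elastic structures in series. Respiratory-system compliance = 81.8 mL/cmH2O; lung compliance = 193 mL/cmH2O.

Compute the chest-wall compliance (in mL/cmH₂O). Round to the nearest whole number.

1/Ccw = 1/Crs − 1/CL.
1/Ccw = 1/81.8 − 1/193 = 0.007044.
Ccw = 141.96 mL/cmH2O.

142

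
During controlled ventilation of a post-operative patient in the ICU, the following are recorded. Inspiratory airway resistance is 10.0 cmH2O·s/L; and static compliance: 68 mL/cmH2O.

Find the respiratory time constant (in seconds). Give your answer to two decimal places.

τ = R × C = 10.0 × 68 mL/cmH2O = 10.0 × 0.068 L/cmH2O = 0.68 s.

0.68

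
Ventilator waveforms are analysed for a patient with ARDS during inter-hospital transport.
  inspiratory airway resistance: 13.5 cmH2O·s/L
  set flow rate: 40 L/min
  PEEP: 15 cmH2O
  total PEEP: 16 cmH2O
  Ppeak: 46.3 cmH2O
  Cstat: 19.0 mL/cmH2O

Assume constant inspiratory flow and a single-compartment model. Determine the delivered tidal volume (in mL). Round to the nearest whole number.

405

Flow: 40 L/min ÷ 60 = 0.6667 L/s.
Total PEEP = 16 cmH2O (set 15 + intrinsic 1); this is the baseline alveolar pressure.
Equation of motion (constant flow): PIP = Vt/C + R·V̇ + PEEP.
Vt/C = PIP − R·V̇ − PEEP = 46.3 − 9.0 − 16 = 21.3 cmH2O.
Vt = C × 21.3 = 19.0 × 21.3 = 404.7 mL.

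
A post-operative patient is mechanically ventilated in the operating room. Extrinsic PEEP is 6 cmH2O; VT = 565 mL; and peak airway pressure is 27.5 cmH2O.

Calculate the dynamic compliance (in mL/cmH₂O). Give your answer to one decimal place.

26.3

Dynamic compliance = Vt / (PIP − PEEP) = 565 / (27.5 − 6) = 565 / 21.5 = 26.279 mL/cmH2O.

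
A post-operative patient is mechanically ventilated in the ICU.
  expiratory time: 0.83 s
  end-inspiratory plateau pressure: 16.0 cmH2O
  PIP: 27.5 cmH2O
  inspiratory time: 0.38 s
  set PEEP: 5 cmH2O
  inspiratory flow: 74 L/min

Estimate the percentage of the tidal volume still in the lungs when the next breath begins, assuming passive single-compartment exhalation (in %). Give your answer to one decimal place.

Flow: 74 L/min ÷ 60 = 1.2333 L/s.
Vt = flow × Ti = 1.2333 L/s × 0.38 s × 1000 mL/L = 468.65 mL.
R = (PIP − Pplat)/V̇ = (27.5 − 16.0) / 1.2333 = 11.5/1.2333 = 9.325 cmH2O·s/L.
C = Vt/(Pplat − PEEP) = 468.65 / (16.0 − 5) = 468.65/11.0 = 42.605 mL/cmH2O.
τ = R × C = 9.325 × 0.04261 L/cmH2O = 0.3973 s.
Fraction remaining at end-expiration = e^(−Te/τ) = e^(−0.83/0.3973) = 0.1238 → 12.38%.

12.4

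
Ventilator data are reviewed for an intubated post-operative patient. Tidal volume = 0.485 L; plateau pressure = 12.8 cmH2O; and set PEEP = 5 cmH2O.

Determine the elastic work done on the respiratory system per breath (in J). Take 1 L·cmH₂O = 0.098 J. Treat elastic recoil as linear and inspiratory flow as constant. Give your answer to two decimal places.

0.19

Elastic work ≈ ½ × (Pplat − PEEP) × Vt = 0.5 × (12.8 − 5) × 0.485 L = 0.5 × 7.8 × 0.485 = 1.892 L·cmH2O.
× 0.098 J/(L·cmH2O) → 0.1854 J.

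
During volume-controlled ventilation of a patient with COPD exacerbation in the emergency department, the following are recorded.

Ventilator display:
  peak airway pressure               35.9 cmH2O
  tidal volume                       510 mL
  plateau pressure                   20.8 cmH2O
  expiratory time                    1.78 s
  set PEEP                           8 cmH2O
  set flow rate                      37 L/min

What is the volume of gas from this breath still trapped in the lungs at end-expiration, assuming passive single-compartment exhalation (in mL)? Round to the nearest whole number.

Flow: 37 L/min ÷ 60 = 0.6167 L/s.
R = (PIP − Pplat)/V̇ = (35.9 − 20.8) / 0.6167 = 15.1/0.6167 = 24.485 cmH2O·s/L.
C = Vt/(Pplat − PEEP) = 510.0 / (20.8 − 8) = 510.0/12.8 = 39.844 mL/cmH2O.
τ = R × C = 24.485 × 0.03984 L/cmH2O = 0.9755 s.
Fraction remaining = e^(−Te/τ) = e^(−1.78/0.9755) = 0.1613.
Trapped volume = 510.0 × 0.1613 = 82.263 mL.

82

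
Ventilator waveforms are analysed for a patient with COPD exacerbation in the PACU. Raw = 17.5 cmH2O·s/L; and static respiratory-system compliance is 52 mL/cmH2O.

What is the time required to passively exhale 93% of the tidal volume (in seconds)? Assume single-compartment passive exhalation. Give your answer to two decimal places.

2.42

τ = R × C = 17.5 × 52 mL/cmH2O = 17.5 × 0.052 L/cmH2O = 0.91 s.
Exhaled fraction f = 1 − e^(−t/τ) → t = −τ·ln(1 − f) = −0.91·ln(0.07) = 2.42 s.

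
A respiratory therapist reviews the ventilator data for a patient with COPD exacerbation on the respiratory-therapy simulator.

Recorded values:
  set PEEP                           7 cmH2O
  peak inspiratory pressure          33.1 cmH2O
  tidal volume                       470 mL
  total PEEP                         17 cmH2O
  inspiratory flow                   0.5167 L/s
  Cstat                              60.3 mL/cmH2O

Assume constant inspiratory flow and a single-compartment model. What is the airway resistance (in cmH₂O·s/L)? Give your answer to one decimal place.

Total PEEP = 17 cmH2O (set 7 + intrinsic 10); this is the baseline alveolar pressure.
Equation of motion (constant flow): PIP = Vt/C + R·V̇ + PEEP.
R·V̇ = PIP − Vt/C − PEEP = 33.1 − 470/60.3 − 17 = 33.1 − 7.794 − 17 = 8.306 cmH2O.
R = 8.306 / 0.5167 = 16.075 cmH2O·s/L.

16.1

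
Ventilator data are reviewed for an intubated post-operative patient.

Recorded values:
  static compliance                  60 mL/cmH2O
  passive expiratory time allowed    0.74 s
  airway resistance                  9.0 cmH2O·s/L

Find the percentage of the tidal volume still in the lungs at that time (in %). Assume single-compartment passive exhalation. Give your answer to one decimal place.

τ = R × C = 9.0 × 60 mL/cmH2O = 9.0 × 0.060 L/cmH2O = 0.54 s.
Passive exhalation: V(t)/V₀ = e^(−t/τ) = e^(−0.74/0.54) = 0.254.
Fraction remaining = 0.254 → 25.4%.

25.4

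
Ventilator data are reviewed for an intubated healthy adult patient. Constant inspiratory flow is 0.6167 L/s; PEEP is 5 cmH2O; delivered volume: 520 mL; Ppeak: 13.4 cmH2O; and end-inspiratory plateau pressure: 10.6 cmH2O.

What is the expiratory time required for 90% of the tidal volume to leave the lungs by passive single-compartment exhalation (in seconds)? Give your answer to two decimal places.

0.97

R = (PIP − Pplat)/V̇ = (13.4 − 10.6) / 0.6167 = 2.8/0.6167 = 4.54 cmH2O·s/L.
C = Vt/(Pplat − PEEP) = 520.0 / (10.6 − 5) = 520.0/5.6 = 92.857 mL/cmH2O.
τ = R × C = 4.54 × 0.09286 L/cmH2O = 0.4216 s.
t = −τ·ln(1 − 0.90) = −0.4216·ln(0.1) = 0.9708 s.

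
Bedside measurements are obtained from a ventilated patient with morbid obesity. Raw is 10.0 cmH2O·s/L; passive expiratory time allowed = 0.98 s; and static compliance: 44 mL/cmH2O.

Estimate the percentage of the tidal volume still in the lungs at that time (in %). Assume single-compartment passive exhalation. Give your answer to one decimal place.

τ = R × C = 10.0 × 44 mL/cmH2O = 10.0 × 0.044 L/cmH2O = 0.44 s.
Passive exhalation: V(t)/V₀ = e^(−t/τ) = e^(−0.98/0.44) = 0.1078.
Fraction remaining = 0.1078 → 10.78%.

10.8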